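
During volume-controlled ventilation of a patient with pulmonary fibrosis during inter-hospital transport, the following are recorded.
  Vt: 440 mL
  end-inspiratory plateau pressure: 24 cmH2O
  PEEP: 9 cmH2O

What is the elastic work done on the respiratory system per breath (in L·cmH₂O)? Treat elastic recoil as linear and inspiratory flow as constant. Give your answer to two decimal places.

Elastic work ≈ ½ × (Pplat − PEEP) × Vt = 0.5 × (24 − 9) × 0.440 L = 0.5 × 15.0 × 0.440 = 3.3 L·cmH2O.

3.30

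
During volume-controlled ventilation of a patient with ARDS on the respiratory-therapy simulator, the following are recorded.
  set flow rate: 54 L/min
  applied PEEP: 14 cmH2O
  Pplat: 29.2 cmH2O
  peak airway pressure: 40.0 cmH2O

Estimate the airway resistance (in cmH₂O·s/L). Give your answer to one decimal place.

12.0

Flow: 54 L/min ÷ 60 = 0.9 L/s.
Raw = (PIP − Pplat) / flow = (40.0 − 29.2) / 0.9 = 10.8 / 0.9 = 12.0 cmH2O·s/L.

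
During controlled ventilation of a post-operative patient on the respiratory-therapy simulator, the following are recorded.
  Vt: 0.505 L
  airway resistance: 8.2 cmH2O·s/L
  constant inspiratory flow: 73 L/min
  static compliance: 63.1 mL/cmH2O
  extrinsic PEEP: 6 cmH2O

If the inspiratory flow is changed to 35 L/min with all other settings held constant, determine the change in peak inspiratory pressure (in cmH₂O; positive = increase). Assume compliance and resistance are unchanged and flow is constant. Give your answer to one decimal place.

-5.2

Flow: 73 L/min ÷ 60 = 1.2167 L/s.
New flow: 35 L/min ÷ 60 = 0.5833 L/s.
PIP = Vt/C + R·V̇ + PEEP (constant-flow equation of motion).
Only the resistive term changes: ΔPIP = R × ΔV̇ = 8.2 × (0.5833 − 1.2167) = 8.2 × -0.6334 = -5.194 cmH2O.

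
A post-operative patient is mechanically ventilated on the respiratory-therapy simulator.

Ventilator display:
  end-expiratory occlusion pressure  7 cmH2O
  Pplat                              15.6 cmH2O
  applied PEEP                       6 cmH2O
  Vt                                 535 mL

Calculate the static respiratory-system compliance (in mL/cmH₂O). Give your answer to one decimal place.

End-expiratory occlusion gives total PEEP = 7 cmH2O (intrinsic PEEP = 7 − 6 = 1). Use total PEEP for the elastic gradient.
Cstat = Vt / (Pplat − PEEPtotal) = 535 / (15.6 − 7) = 535 / 8.6 = 62.209 mL/cmH2O.

62.2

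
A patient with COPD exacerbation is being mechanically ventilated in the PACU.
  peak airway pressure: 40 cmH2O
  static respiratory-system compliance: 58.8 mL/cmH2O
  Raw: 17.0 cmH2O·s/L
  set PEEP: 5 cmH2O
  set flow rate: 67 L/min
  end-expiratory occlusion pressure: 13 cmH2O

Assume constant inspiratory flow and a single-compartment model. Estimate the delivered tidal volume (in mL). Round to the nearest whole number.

471

Flow: 67 L/min ÷ 60 = 1.1167 L/s.
Total PEEP = 13 cmH2O (set 5 + intrinsic 8); this is the baseline alveolar pressure.
Equation of motion (constant flow): PIP = Vt/C + R·V̇ + PEEP.
Vt/C = PIP − R·V̇ − PEEP = 40 − 18.984 − 13 = 8.016 cmH2O.
Vt = C × 8.016 = 58.8 × 8.016 = 471.34 mL.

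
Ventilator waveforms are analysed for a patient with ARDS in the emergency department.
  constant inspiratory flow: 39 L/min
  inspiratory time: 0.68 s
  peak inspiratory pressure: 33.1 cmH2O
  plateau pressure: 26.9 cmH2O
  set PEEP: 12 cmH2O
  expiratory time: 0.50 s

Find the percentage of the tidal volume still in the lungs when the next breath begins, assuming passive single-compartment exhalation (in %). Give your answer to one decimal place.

Flow: 39 L/min ÷ 60 = 0.65 L/s.
Vt = flow × Ti = 0.65 L/s × 0.68 s × 1000 mL/L = 442.0 mL.
R = (PIP − Pplat)/V̇ = (33.1 − 26.9) / 0.65 = 6.2/0.65 = 9.538 cmH2O·s/L.
C = Vt/(Pplat − PEEP) = 442.0 / (26.9 − 12) = 442.0/14.9 = 29.664 mL/cmH2O.
τ = R × C = 9.538 × 0.02966 L/cmH2O = 0.2829 s.
Fraction remaining at end-expiration = e^(−Te/τ) = e^(−0.50/0.2829) = 0.1708 → 17.08%.

17.1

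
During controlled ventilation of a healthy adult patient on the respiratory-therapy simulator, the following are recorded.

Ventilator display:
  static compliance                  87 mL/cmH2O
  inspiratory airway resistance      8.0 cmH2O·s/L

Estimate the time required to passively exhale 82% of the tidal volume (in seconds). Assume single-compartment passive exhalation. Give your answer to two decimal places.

τ = R × C = 8.0 × 87 mL/cmH2O = 8.0 × 0.087 L/cmH2O = 0.696 s.
Exhaled fraction f = 1 − e^(−t/τ) → t = −τ·ln(1 − f) = −0.696·ln(0.18) = 1.193 s.

1.19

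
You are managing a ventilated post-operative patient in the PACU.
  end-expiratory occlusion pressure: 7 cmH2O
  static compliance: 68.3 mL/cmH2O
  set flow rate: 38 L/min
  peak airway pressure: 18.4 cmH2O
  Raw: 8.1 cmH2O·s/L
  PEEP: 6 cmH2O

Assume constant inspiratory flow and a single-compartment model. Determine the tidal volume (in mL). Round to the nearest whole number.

428

Flow: 38 L/min ÷ 60 = 0.6333 L/s.
Total PEEP = 7 cmH2O (set 6 + intrinsic 1); this is the baseline alveolar pressure.
Equation of motion (constant flow): PIP = Vt/C + R·V̇ + PEEP.
Vt/C = PIP − R·V̇ − PEEP = 18.4 − 5.13 − 7 = 6.27 cmH2O.
Vt = C × 6.27 = 68.3 × 6.27 = 428.24 mL.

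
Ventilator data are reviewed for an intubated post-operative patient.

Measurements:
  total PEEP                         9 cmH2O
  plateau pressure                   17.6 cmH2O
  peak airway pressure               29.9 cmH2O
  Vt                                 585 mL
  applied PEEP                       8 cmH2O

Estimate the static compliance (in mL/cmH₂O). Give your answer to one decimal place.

End-expiratory occlusion gives total PEEP = 9 cmH2O (intrinsic PEEP = 9 − 8 = 1). Use total PEEP for the elastic gradient.
Cstat = Vt / (Pplat − PEEPtotal) = 585 / (17.6 − 9) = 585 / 8.6 = 68.023 mL/cmH2O.

68.0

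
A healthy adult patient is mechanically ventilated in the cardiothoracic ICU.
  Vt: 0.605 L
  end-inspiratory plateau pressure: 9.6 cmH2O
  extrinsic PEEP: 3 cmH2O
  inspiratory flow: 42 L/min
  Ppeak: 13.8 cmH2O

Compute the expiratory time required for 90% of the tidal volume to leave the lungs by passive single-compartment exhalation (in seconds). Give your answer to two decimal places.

1.27

Flow: 42 L/min ÷ 60 = 0.7 L/s.
R = (PIP − Pplat)/V̇ = (13.8 − 9.6) / 0.7 = 4.2/0.7 = 6.0 cmH2O·s/L.
C = Vt/(Pplat − PEEP) = 605.0 / (9.6 − 3) = 605.0/6.6 = 91.667 mL/cmH2O.
τ = R × C = 6.0 × 0.09167 L/cmH2O = 0.55 s.
t = −τ·ln(1 − 0.90) = −0.55·ln(0.1) = 1.266 s.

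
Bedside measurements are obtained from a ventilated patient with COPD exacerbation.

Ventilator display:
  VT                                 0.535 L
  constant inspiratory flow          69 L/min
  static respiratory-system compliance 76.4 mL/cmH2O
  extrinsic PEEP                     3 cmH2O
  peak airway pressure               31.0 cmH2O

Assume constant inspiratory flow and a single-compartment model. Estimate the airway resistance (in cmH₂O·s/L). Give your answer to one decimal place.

18.3

Flow: 69 L/min ÷ 60 = 1.15 L/s.
Equation of motion (constant flow): PIP = Vt/C + R·V̇ + PEEP.
R·V̇ = PIP − Vt/C − PEEP = 31.0 − 535/76.4 − 3 = 31.0 − 7.003 − 3 = 20.997 cmH2O.
R = 20.997 / 1.15 = 18.258 cmH2O·s/L.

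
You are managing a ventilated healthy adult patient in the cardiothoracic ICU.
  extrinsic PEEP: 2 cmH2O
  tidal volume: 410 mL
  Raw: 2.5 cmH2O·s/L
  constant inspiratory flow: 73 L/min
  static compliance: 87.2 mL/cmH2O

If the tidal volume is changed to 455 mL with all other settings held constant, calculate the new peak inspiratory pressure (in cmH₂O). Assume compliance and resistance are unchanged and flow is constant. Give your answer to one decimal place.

10.3

Flow: 73 L/min ÷ 60 = 1.2167 L/s.
PIP = Vt/C + R·V̇ + PEEP (constant-flow equation of motion).
Only the elastic term changes: ΔPIP = ΔVt / C = (455 − 410) / 87.2 = 0.5161 cmH2O.
Original PIP = 410/87.2 + 2.5×1.2167 + 2 = 9.744 cmH2O; new PIP = 9.744 + (0.5161) = 10.26 cmH2O.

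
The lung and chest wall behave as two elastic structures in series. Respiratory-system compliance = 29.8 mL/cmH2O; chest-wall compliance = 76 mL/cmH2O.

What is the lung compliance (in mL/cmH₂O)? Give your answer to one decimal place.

1/CL = 1/Crs − 1/Ccw.
1/CL = 1/29.8 − 1/76 = 0.0204.
CL = 49.02 mL/cmH2O.

49.0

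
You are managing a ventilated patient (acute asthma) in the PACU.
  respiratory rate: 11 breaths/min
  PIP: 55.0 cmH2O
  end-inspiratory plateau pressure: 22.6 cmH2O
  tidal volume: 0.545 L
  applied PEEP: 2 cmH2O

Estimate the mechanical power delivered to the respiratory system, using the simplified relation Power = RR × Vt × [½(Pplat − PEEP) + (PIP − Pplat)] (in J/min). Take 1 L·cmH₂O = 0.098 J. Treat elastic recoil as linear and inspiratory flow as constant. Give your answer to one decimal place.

Per-breath work = Vt × [½(Pplat−PEEP) + (PIP−Pplat)] = 0.545 × [0.5×20.6 + 32.4] = 0.545 × 42.7 = 23.272 L·cmH2O.
Power = 11 × 23.272 = 255.99 L·cmH2O/min.
× 0.098 J/(L·cmH2O) → 25.087 J/min.

25.1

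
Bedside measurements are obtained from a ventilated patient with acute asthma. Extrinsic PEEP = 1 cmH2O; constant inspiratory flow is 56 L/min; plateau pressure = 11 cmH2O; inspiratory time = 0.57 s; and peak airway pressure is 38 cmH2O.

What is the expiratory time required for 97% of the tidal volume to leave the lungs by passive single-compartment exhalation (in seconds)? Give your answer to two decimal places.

5.40

Flow: 56 L/min ÷ 60 = 0.9333 L/s.
Vt = flow × Ti = 0.9333 L/s × 0.57 s × 1000 mL/L = 531.98 mL.
R = (PIP − Pplat)/V̇ = (38 − 11) / 0.9333 = 27.0/0.9333 = 28.93 cmH2O·s/L.
C = Vt/(Pplat − PEEP) = 531.98 / (11 − 1) = 531.98/10.0 = 53.198 mL/cmH2O.
τ = R × C = 28.93 × 0.0532 L/cmH2O = 1.539 s.
t = −τ·ln(1 − 0.97) = −1.539·ln(0.03) = 5.397 s.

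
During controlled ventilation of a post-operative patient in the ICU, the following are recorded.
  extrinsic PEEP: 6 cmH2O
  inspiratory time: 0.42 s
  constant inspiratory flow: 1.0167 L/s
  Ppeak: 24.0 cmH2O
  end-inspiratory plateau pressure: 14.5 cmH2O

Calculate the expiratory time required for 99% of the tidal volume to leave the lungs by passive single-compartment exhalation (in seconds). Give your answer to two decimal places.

Vt = flow × Ti = 1.0167 L/s × 0.42 s × 1000 mL/L = 427.01 mL.
R = (PIP − Pplat)/V̇ = (24.0 − 14.5) / 1.0167 = 9.5/1.0167 = 9.344 cmH2O·s/L.
C = Vt/(Pplat − PEEP) = 427.01 / (14.5 − 6) = 427.01/8.5 = 50.236 mL/cmH2O.
τ = R × C = 9.344 × 0.05024 L/cmH2O = 0.4694 s.
t = −τ·ln(1 − 0.99) = −0.4694·ln(0.01) = 2.162 s.

2.16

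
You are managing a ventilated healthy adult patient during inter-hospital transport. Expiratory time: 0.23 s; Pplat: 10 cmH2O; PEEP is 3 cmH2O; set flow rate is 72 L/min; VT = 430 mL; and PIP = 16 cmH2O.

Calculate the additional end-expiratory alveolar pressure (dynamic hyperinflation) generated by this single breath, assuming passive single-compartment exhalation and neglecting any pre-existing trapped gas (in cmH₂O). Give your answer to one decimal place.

3.3

Flow: 72 L/min ÷ 60 = 1.2 L/s.
R = (PIP − Pplat)/V̇ = (16 − 10) / 1.2 = 6.0/1.2 = 5.0 cmH2O·s/L.
C = Vt/(Pplat − PEEP) = 430.0 / (10 − 3) = 430.0/7.0 = 61.429 mL/cmH2O.
τ = R × C = 5.0 × 0.06143 L/cmH2O = 0.3072 s.
Fraction remaining = e^(−Te/τ) = e^(−0.23/0.3072) = 0.473; trapped volume = 430.0 × 0.473 = 203.39 mL.
Additional alveolar pressure from trapping ≈ V_trapped / C = 203.39 / 61.429 = 3.311 cmH2O.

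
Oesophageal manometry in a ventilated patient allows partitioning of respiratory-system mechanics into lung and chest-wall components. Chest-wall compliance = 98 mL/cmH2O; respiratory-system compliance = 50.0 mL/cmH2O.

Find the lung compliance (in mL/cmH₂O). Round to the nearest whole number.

1/CL = 1/Crs − 1/Ccw.
1/CL = 1/50.0 − 1/98 = 0.009796.
CL = 102.08 mL/cmH2O.

102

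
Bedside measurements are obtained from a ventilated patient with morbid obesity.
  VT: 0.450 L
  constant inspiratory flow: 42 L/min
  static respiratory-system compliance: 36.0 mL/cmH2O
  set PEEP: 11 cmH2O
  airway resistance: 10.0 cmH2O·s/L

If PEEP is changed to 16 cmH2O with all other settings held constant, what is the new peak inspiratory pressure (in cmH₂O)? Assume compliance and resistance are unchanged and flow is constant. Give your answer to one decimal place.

Flow: 42 L/min ÷ 60 = 0.7 L/s.
PIP = Vt/C + R·V̇ + PEEP (constant-flow equation of motion).
Only the baseline term changes: ΔPIP = ΔPEEP = 16 − 11 = 5.0 cmH2O.
Original PIP = 450/36.0 + 10.0×0.7 + 11 = 30.5 cmH2O; new PIP = 30.5 + (5.0) = 35.5 cmH2O.

35.5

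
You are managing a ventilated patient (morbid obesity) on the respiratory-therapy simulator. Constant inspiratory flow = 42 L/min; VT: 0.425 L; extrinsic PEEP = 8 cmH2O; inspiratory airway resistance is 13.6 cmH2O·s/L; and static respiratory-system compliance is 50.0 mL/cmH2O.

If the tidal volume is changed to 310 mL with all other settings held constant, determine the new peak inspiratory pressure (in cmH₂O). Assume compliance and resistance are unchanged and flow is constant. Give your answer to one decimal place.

Flow: 42 L/min ÷ 60 = 0.7 L/s.
PIP = Vt/C + R·V̇ + PEEP (constant-flow equation of motion).
Only the elastic term changes: ΔPIP = ΔVt / C = (310 − 425) / 50.0 = -2.3 cmH2O.
Original PIP = 425/50.0 + 13.6×0.7 + 8 = 26.02 cmH2O; new PIP = 26.02 + (-2.3) = 23.72 cmH2O.

23.7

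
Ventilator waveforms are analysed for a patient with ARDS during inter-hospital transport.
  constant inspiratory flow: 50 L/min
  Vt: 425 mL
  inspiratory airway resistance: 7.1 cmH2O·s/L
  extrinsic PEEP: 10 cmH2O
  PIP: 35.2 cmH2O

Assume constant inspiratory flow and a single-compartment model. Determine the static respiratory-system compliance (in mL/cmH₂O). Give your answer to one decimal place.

22.0

Flow: 50 L/min ÷ 60 = 0.8333 L/s.
Equation of motion (constant flow): PIP = Vt/C + R·V̇ + PEEP.
Vt/C = PIP − R·V̇ − PEEP = 35.2 − 7.1×0.8333 − 10 = 35.2 − 5.916 − 10 = 19.284 cmH2O.
C = Vt / 19.284 = 425 / 19.284 = 22.039 mL/cmH2O.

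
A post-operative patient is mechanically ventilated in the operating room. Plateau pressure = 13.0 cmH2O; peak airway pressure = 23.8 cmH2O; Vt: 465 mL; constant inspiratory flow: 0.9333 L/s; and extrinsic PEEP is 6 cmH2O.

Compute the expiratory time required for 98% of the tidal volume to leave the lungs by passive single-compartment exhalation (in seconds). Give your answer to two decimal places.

3.01

R = (PIP − Pplat)/V̇ = (23.8 − 13.0) / 0.9333 = 10.8/0.9333 = 11.572 cmH2O·s/L.
C = Vt/(Pplat − PEEP) = 465.0 / (13.0 − 6) = 465.0/7.0 = 66.429 mL/cmH2O.
τ = R × C = 11.572 × 0.06643 L/cmH2O = 0.7687 s.
t = −τ·ln(1 − 0.98) = −0.7687·ln(0.02) = 3.007 s.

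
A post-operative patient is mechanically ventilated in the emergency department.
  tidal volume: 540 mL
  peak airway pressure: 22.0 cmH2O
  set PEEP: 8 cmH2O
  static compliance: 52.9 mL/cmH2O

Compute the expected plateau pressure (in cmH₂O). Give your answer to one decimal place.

Pplat = PEEP + Vt / Cstat = 8 + 540 / 52.9 = 8 + 10.208 = 18.208 cmH2O.

18.2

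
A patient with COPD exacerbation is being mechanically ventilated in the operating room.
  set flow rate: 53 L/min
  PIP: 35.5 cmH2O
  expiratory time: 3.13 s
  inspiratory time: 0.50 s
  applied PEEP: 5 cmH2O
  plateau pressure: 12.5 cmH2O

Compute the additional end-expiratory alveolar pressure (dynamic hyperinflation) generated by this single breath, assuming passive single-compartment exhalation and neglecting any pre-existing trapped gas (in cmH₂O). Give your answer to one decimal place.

1.0

Flow: 53 L/min ÷ 60 = 0.8833 L/s.
Vt = flow × Ti = 0.8833 L/s × 0.50 s × 1000 mL/L = 441.65 mL.
R = (PIP − Pplat)/V̇ = (35.5 − 12.5) / 0.8833 = 23.0/0.8833 = 26.039 cmH2O·s/L.
C = Vt/(Pplat − PEEP) = 441.65 / (12.5 − 5) = 441.65/7.5 = 58.887 mL/cmH2O.
τ = R × C = 26.039 × 0.05889 L/cmH2O = 1.533 s.
Fraction remaining = e^(−Te/τ) = e^(−3.13/1.533) = 0.1298; trapped volume = 441.65 × 0.1298 = 57.326 mL.
Additional alveolar pressure from trapping ≈ V_trapped / C = 57.326 / 58.887 = 0.9735 cmH2O.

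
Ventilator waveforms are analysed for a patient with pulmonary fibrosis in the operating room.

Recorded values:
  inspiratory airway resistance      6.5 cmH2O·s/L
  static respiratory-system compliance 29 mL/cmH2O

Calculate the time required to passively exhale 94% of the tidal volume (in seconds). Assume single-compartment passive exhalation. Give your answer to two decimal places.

0.53

τ = R × C = 6.5 × 29 mL/cmH2O = 6.5 × 0.029 L/cmH2O = 0.1885 s.
Exhaled fraction f = 1 − e^(−t/τ) → t = −τ·ln(1 − f) = −0.1885·ln(0.06) = 0.5303 s.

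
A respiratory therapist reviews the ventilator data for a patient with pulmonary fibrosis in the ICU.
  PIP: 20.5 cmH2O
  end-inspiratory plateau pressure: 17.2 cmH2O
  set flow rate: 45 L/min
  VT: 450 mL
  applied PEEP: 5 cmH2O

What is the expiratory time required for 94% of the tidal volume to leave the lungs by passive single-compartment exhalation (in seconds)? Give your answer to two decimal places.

Flow: 45 L/min ÷ 60 = 0.75 L/s.
R = (PIP − Pplat)/V̇ = (20.5 − 17.2) / 0.75 = 3.3/0.75 = 4.4 cmH2O·s/L.
C = Vt/(Pplat − PEEP) = 450.0 / (17.2 − 5) = 450.0/12.2 = 36.885 mL/cmH2O.
τ = R × C = 4.4 × 0.03689 L/cmH2O = 0.1623 s.
t = −τ·ln(1 − 0.94) = −0.1623·ln(0.06) = 0.4566 s.

0.46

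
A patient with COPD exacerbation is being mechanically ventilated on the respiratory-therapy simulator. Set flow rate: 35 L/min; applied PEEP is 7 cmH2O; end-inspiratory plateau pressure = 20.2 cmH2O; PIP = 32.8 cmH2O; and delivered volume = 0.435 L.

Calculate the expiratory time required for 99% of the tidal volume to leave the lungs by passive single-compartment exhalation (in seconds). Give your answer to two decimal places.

3.28

Flow: 35 L/min ÷ 60 = 0.5833 L/s.
R = (PIP − Pplat)/V̇ = (32.8 − 20.2) / 0.5833 = 12.6/0.5833 = 21.601 cmH2O·s/L.
C = Vt/(Pplat − PEEP) = 435.0 / (20.2 − 7) = 435.0/13.2 = 32.955 mL/cmH2O.
τ = R × C = 21.601 × 0.03296 L/cmH2O = 0.712 s.
t = −τ·ln(1 − 0.99) = −0.712·ln(0.01) = 3.279 s.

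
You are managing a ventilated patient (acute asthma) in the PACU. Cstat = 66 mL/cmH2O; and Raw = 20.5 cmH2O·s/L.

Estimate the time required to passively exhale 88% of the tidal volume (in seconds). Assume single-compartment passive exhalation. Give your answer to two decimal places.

2.87

τ = R × C = 20.5 × 66 mL/cmH2O = 20.5 × 0.066 L/cmH2O = 1.353 s.
Exhaled fraction f = 1 − e^(−t/τ) → t = −τ·ln(1 − f) = −1.353·ln(0.12) = 2.869 s.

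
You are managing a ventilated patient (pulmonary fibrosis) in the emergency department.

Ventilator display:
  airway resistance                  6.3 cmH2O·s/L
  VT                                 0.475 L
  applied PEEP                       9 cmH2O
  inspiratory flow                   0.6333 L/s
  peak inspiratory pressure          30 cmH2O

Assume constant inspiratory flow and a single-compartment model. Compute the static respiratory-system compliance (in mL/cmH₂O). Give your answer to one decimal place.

27.9

Equation of motion (constant flow): PIP = Vt/C + R·V̇ + PEEP.
Vt/C = PIP − R·V̇ − PEEP = 30 − 6.3×0.6333 − 9 = 30 − 3.99 − 9 = 17.01 cmH2O.
C = Vt / 17.01 = 475 / 17.01 = 27.925 mL/cmH2O.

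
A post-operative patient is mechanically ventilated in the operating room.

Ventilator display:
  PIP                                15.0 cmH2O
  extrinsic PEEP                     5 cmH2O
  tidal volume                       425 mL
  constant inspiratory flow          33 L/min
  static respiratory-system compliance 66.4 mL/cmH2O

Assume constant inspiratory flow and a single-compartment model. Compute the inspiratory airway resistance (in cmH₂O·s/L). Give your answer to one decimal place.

6.5

Flow: 33 L/min ÷ 60 = 0.55 L/s.
Equation of motion (constant flow): PIP = Vt/C + R·V̇ + PEEP.
R·V̇ = PIP − Vt/C − PEEP = 15.0 − 425/66.4 − 5 = 15.0 − 6.401 − 5 = 3.599 cmH2O.
R = 3.599 / 0.55 = 6.544 cmH2O·s/L.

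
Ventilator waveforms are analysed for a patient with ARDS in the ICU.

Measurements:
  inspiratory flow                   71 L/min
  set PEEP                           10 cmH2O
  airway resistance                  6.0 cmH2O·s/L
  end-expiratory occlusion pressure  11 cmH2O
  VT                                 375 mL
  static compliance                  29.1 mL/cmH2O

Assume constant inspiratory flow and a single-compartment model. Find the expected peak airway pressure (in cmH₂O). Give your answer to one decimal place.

31.0

Flow: 71 L/min ÷ 60 = 1.1833 L/s.
Total PEEP = 11 cmH2O (set 10 + intrinsic 1); this is the baseline alveolar pressure.
Equation of motion (constant flow): PIP = Vt/C + R·V̇ + PEEP.
PIP = 375/29.1 + 6.0×1.1833 + 11 = 12.887 + 7.1 + 11 = 30.987 cmH2O.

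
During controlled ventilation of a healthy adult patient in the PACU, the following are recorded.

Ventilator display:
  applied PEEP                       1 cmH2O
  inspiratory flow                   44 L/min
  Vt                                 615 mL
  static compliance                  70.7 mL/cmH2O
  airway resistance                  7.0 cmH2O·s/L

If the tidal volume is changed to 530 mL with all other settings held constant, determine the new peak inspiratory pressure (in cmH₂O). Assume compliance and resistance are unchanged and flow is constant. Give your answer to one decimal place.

Flow: 44 L/min ÷ 60 = 0.7333 L/s.
PIP = Vt/C + R·V̇ + PEEP (constant-flow equation of motion).
Only the elastic term changes: ΔPIP = ΔVt / C = (530 − 615) / 70.7 = -1.202 cmH2O.
Original PIP = 615/70.7 + 7.0×0.7333 + 1 = 14.832 cmH2O; new PIP = 14.832 + (-1.202) = 13.63 cmH2O.

13.6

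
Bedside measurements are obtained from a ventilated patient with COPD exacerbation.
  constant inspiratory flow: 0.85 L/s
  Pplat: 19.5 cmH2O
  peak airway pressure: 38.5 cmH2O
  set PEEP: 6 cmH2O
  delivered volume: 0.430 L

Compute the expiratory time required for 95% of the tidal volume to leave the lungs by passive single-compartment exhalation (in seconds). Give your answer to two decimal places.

R = (PIP − Pplat)/V̇ = (38.5 − 19.5) / 0.85 = 19.0/0.85 = 22.353 cmH2O·s/L.
C = Vt/(Pplat − PEEP) = 430.0 / (19.5 − 6) = 430.0/13.5 = 31.852 mL/cmH2O.
τ = R × C = 22.353 × 0.03185 L/cmH2O = 0.7119 s.
t = −τ·ln(1 − 0.95) = −0.7119·ln(0.05) = 2.133 s.

2.13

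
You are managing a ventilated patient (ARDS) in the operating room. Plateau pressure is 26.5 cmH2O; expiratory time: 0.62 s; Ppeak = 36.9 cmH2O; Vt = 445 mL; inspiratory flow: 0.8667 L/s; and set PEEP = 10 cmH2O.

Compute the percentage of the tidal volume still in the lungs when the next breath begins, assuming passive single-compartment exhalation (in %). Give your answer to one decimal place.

14.7

R = (PIP − Pplat)/V̇ = (36.9 − 26.5) / 0.8667 = 10.4/0.8667 = 12.0 cmH2O·s/L.
C = Vt/(Pplat − PEEP) = 445.0 / (26.5 − 10) = 445.0/16.5 = 26.97 mL/cmH2O.
τ = R × C = 12.0 × 0.02697 L/cmH2O = 0.3236 s.
Fraction remaining at end-expiration = e^(−Te/τ) = e^(−0.62/0.3236) = 0.1472 → 14.72%.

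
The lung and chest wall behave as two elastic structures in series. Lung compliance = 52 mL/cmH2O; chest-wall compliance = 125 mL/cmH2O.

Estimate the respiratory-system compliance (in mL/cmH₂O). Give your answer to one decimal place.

Lung and chest wall are elastances in series: 1/Crs = 1/CL + 1/Ccw.
1/Crs = 1/52 + 1/125 = 0.02723.
Crs = 36.724 mL/cmH2O.

36.7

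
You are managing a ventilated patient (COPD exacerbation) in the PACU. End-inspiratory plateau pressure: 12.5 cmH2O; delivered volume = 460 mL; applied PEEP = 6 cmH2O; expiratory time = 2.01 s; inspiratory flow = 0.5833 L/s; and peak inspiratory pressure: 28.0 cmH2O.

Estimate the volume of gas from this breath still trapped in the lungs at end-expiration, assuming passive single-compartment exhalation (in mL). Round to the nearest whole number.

R = (PIP − Pplat)/V̇ = (28.0 − 12.5) / 0.5833 = 15.5/0.5833 = 26.573 cmH2O·s/L.
C = Vt/(Pplat − PEEP) = 460.0 / (12.5 − 6) = 460.0/6.5 = 70.769 mL/cmH2O.
τ = R × C = 26.573 × 0.07077 L/cmH2O = 1.881 s.
Fraction remaining = e^(−Te/τ) = e^(−2.01/1.881) = 0.3435.
Trapped volume = 460.0 × 0.3435 = 158.01 mL.

158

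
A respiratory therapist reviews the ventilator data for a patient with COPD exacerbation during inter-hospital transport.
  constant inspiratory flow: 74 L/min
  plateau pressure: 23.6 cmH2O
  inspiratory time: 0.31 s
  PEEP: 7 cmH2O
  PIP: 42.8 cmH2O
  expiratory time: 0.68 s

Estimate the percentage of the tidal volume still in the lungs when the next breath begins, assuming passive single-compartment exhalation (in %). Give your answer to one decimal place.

15.0

Flow: 74 L/min ÷ 60 = 1.2333 L/s.
Vt = flow × Ti = 1.2333 L/s × 0.31 s × 1000 mL/L = 382.32 mL.
R = (PIP − Pplat)/V̇ = (42.8 − 23.6) / 1.2333 = 19.2/1.2333 = 15.568 cmH2O·s/L.
C = Vt/(Pplat − PEEP) = 382.32 / (23.6 − 7) = 382.32/16.6 = 23.031 mL/cmH2O.
τ = R × C = 15.568 × 0.02303 L/cmH2O = 0.3585 s.
Fraction remaining at end-expiration = e^(−Te/τ) = e^(−0.68/0.3585) = 0.15 → 15.0%.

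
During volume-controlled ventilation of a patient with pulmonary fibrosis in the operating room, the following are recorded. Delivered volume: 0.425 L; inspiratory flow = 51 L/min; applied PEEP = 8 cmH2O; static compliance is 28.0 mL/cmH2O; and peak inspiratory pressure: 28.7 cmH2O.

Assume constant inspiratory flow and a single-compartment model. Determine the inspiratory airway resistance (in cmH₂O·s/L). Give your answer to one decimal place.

6.5

Flow: 51 L/min ÷ 60 = 0.85 L/s.
Equation of motion (constant flow): PIP = Vt/C + R·V̇ + PEEP.
R·V̇ = PIP − Vt/C − PEEP = 28.7 − 425/28.0 − 8 = 28.7 − 15.179 − 8 = 5.521 cmH2O.
R = 5.521 / 0.85 = 6.495 cmH2O·s/L.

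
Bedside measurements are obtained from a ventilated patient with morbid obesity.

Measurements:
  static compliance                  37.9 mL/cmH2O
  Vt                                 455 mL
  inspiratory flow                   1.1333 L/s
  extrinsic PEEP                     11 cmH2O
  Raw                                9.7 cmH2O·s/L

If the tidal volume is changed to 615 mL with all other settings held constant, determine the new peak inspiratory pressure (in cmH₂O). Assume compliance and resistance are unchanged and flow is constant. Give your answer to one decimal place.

PIP = Vt/C + R·V̇ + PEEP (constant-flow equation of motion).
Only the elastic term changes: ΔPIP = ΔVt / C = (615 − 455) / 37.9 = 4.222 cmH2O.
Original PIP = 455/37.9 + 9.7×1.1333 + 11 = 33.998 cmH2O; new PIP = 33.998 + (4.222) = 38.22 cmH2O.

38.2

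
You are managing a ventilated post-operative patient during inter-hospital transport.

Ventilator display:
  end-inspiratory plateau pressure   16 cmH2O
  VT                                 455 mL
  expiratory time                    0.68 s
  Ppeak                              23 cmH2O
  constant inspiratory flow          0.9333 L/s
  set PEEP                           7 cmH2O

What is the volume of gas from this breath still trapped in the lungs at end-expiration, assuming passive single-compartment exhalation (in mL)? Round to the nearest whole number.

R = (PIP − Pplat)/V̇ = (23 − 16) / 0.9333 = 7.0/0.9333 = 7.5 cmH2O·s/L.
C = Vt/(Pplat − PEEP) = 455.0 / (16 − 7) = 455.0/9.0 = 50.556 mL/cmH2O.
τ = R × C = 7.5 × 0.05056 L/cmH2O = 0.3792 s.
Fraction remaining = e^(−Te/τ) = e^(−0.68/0.3792) = 0.1664.
Trapped volume = 455.0 × 0.1664 = 75.712 mL.

76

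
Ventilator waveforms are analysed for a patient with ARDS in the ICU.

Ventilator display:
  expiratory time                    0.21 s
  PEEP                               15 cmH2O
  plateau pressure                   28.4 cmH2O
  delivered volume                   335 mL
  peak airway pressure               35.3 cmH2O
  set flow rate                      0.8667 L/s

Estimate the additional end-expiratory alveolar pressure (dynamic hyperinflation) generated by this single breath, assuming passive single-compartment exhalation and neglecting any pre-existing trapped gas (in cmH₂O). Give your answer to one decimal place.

4.7

R = (PIP − Pplat)/V̇ = (35.3 − 28.4) / 0.8667 = 6.9/0.8667 = 7.961 cmH2O·s/L.
C = Vt/(Pplat − PEEP) = 335.0 / (28.4 − 15) = 335.0/13.4 = 25.0 mL/cmH2O.
τ = R × C = 7.961 × 0.025 L/cmH2O = 0.199 s.
Fraction remaining = e^(−Te/τ) = e^(−0.21/0.199) = 0.3481; trapped volume = 335.0 × 0.3481 = 116.61 mL.
Additional alveolar pressure from trapping ≈ V_trapped / C = 116.61 / 25.0 = 4.664 cmH2O.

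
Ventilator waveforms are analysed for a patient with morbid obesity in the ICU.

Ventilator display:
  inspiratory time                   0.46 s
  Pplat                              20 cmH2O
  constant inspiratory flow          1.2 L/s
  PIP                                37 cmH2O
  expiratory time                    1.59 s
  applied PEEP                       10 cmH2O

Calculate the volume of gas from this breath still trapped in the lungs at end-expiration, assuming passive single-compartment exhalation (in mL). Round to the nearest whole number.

Vt = flow × Ti = 1.2 L/s × 0.46 s × 1000 mL/L = 552.0 mL.
R = (PIP − Pplat)/V̇ = (37 − 20) / 1.2 = 17.0/1.2 = 14.167 cmH2O·s/L.
C = Vt/(Pplat − PEEP) = 552.0 / (20 − 10) = 552.0/10.0 = 55.2 mL/cmH2O.
τ = R × C = 14.167 × 0.0552 L/cmH2O = 0.782 s.
Fraction remaining = e^(−Te/τ) = e^(−1.59/0.782) = 0.1309.
Trapped volume = 552.0 × 0.1309 = 72.257 mL.

72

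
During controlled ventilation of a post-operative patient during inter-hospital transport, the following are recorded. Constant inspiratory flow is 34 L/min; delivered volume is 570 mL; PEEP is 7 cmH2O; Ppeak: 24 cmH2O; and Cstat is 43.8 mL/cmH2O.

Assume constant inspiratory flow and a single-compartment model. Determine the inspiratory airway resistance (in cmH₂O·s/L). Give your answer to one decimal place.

7.0

Flow: 34 L/min ÷ 60 = 0.5667 L/s.
Equation of motion (constant flow): PIP = Vt/C + R·V̇ + PEEP.
R·V̇ = PIP − Vt/C − PEEP = 24 − 570/43.8 − 7 = 24 − 13.014 − 7 = 3.986 cmH2O.
R = 3.986 / 0.5667 = 7.034 cmH2O·s/L.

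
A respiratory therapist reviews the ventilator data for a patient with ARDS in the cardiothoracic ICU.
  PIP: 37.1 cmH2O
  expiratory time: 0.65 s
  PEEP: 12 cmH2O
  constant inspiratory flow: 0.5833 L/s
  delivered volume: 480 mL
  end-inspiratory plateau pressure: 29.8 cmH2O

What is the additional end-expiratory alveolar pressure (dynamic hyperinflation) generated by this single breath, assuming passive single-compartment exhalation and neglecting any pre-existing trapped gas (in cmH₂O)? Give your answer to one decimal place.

R = (PIP − Pplat)/V̇ = (37.1 − 29.8) / 0.5833 = 7.3/0.5833 = 12.515 cmH2O·s/L.
C = Vt/(Pplat − PEEP) = 480.0 / (29.8 − 12) = 480.0/17.8 = 26.966 mL/cmH2O.
τ = R × C = 12.515 × 0.02697 L/cmH2O = 0.3375 s.
Fraction remaining = e^(−Te/τ) = e^(−0.65/0.3375) = 0.1457; trapped volume = 480.0 × 0.1457 = 69.936 mL.
Additional alveolar pressure from trapping ≈ V_trapped / C = 69.936 / 26.966 = 2.593 cmH2O.

2.6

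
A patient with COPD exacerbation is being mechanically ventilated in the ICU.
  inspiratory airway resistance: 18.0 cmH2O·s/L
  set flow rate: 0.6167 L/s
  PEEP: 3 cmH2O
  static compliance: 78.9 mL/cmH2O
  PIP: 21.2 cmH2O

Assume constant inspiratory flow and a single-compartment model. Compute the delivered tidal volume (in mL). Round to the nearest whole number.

560

Equation of motion (constant flow): PIP = Vt/C + R·V̇ + PEEP.
Vt/C = PIP − R·V̇ − PEEP = 21.2 − 11.101 − 3 = 7.099 cmH2O.
Vt = C × 7.099 = 78.9 × 7.099 = 560.11 mL.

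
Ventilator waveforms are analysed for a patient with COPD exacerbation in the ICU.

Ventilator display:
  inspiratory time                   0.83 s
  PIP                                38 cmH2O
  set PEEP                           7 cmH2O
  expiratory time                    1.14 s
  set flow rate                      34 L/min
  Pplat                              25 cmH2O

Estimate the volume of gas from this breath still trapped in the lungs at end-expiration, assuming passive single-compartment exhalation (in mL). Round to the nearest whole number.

Flow: 34 L/min ÷ 60 = 0.5667 L/s.
Vt = flow × Ti = 0.5667 L/s × 0.83 s × 1000 mL/L = 470.36 mL.
R = (PIP − Pplat)/V̇ = (38 − 25) / 0.5667 = 13.0/0.5667 = 22.94 cmH2O·s/L.
C = Vt/(Pplat − PEEP) = 470.36 / (25 − 7) = 470.36/18.0 = 26.131 mL/cmH2O.
τ = R × C = 22.94 × 0.02613 L/cmH2O = 0.5994 s.
Fraction remaining = e^(−Te/τ) = e^(−1.14/0.5994) = 0.1493.
Trapped volume = 470.36 × 0.1493 = 70.225 mL.

70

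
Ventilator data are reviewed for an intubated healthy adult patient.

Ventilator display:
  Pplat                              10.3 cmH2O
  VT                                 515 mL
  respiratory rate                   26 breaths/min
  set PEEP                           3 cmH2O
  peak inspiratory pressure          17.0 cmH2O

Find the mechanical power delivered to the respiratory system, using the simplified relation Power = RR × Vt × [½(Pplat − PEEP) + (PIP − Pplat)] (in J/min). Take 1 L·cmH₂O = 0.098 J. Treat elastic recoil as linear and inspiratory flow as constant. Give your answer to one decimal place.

13.6

Per-breath work = Vt × [½(Pplat−PEEP) + (PIP−Pplat)] = 0.515 × [0.5×7.3 + 6.7] = 0.515 × 10.35 = 5.33 L·cmH2O.
Power = 26 × 5.33 = 138.58 L·cmH2O/min.
× 0.098 J/(L·cmH2O) → 13.581 J/min.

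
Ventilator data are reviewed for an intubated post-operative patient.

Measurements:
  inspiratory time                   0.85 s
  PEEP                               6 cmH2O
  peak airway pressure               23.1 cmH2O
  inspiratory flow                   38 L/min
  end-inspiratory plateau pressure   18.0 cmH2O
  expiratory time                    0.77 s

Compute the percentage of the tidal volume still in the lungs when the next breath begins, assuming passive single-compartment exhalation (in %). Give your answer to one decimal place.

11.9

Flow: 38 L/min ÷ 60 = 0.6333 L/s.
Vt = flow × Ti = 0.6333 L/s × 0.85 s × 1000 mL/L = 538.31 mL.
R = (PIP − Pplat)/V̇ = (23.1 − 18.0) / 0.6333 = 5.1/0.6333 = 8.053 cmH2O·s/L.
C = Vt/(Pplat − PEEP) = 538.31 / (18.0 − 6) = 538.31/12.0 = 44.859 mL/cmH2O.
τ = R × C = 8.053 × 0.04486 L/cmH2O = 0.3613 s.
Fraction remaining at end-expiration = e^(−Te/τ) = e^(−0.77/0.3613) = 0.1187 → 11.87%.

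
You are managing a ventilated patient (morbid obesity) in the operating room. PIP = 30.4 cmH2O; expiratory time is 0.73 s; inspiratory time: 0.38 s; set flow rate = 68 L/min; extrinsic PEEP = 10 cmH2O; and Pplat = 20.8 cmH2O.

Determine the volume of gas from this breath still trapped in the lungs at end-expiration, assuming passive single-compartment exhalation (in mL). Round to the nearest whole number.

50

Flow: 68 L/min ÷ 60 = 1.1333 L/s.
Vt = flow × Ti = 1.1333 L/s × 0.38 s × 1000 mL/L = 430.65 mL.
R = (PIP − Pplat)/V̇ = (30.4 − 20.8) / 1.1333 = 9.6/1.1333 = 8.471 cmH2O·s/L.
C = Vt/(Pplat − PEEP) = 430.65 / (20.8 − 10) = 430.65/10.8 = 39.875 mL/cmH2O.
τ = R × C = 8.471 × 0.03988 L/cmH2O = 0.3378 s.
Fraction remaining = e^(−Te/τ) = e^(−0.73/0.3378) = 0.1152.
Trapped volume = 430.65 × 0.1152 = 49.611 mL.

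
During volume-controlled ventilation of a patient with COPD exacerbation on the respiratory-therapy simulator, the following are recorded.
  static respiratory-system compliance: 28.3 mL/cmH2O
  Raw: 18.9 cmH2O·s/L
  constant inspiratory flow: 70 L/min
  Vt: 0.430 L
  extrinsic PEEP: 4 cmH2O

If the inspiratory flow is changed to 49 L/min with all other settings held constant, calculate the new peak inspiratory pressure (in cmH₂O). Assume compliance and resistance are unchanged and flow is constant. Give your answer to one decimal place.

34.6

Flow: 70 L/min ÷ 60 = 1.1667 L/s.
New flow: 49 L/min ÷ 60 = 0.8167 L/s.
PIP = Vt/C + R·V̇ + PEEP (constant-flow equation of motion).
Only the resistive term changes: ΔPIP = R × ΔV̇ = 18.9 × (0.8167 − 1.1667) = 18.9 × -0.35 = -6.615 cmH2O.
Original PIP = 430/28.3 + 18.9×1.1667 + 4 = 41.245 cmH2O; new PIP = 41.245 + (-6.615) = 34.63 cmH2O.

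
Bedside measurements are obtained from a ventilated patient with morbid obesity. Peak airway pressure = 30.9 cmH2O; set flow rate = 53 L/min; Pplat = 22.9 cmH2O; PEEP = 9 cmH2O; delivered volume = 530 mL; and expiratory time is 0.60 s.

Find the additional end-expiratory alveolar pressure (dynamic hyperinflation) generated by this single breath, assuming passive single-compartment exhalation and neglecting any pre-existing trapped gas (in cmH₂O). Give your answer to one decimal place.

Flow: 53 L/min ÷ 60 = 0.8833 L/s.
R = (PIP − Pplat)/V̇ = (30.9 − 22.9) / 0.8833 = 8.0/0.8833 = 9.057 cmH2O·s/L.
C = Vt/(Pplat − PEEP) = 530.0 / (22.9 − 9) = 530.0/13.9 = 38.129 mL/cmH2O.
τ = R × C = 9.057 × 0.03813 L/cmH2O = 0.3453 s.
Fraction remaining = e^(−Te/τ) = e^(−0.60/0.3453) = 0.1759; trapped volume = 530.0 × 0.1759 = 93.227 mL.
Additional alveolar pressure from trapping ≈ V_trapped / C = 93.227 / 38.129 = 2.445 cmH2O.

2.4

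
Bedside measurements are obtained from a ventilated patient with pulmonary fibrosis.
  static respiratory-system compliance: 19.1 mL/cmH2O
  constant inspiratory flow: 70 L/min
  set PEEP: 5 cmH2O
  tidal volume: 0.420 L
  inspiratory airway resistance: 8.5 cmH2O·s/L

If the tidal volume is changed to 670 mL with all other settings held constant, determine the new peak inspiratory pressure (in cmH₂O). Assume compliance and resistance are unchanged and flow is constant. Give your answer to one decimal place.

50.0

Flow: 70 L/min ÷ 60 = 1.1667 L/s.
PIP = Vt/C + R·V̇ + PEEP (constant-flow equation of motion).
Only the elastic term changes: ΔPIP = ΔVt / C = (670 − 420) / 19.1 = 13.089 cmH2O.
Original PIP = 420/19.1 + 8.5×1.1667 + 5 = 36.906 cmH2O; new PIP = 36.906 + (13.089) = 49.995 cmH2O.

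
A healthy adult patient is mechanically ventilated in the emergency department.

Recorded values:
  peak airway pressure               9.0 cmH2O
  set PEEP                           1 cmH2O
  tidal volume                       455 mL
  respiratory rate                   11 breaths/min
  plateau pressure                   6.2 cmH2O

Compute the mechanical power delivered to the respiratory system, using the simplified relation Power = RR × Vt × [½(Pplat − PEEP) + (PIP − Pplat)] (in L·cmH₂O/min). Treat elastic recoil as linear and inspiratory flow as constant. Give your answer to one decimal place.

Per-breath work = Vt × [½(Pplat−PEEP) + (PIP−Pplat)] = 0.455 × [0.5×5.2 + 2.8] = 0.455 × 5.4 = 2.457 L·cmH2O.
Power = 11 × 2.457 = 27.027 L·cmH2O/min.

27.0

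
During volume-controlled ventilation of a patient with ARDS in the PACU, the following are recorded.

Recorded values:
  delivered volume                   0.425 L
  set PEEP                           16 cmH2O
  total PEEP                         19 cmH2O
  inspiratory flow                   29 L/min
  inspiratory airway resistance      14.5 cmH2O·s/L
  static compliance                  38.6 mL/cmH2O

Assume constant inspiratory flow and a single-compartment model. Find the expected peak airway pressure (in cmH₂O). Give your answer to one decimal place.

37.0

Flow: 29 L/min ÷ 60 = 0.4833 L/s.
Total PEEP = 19 cmH2O (set 16 + intrinsic 3); this is the baseline alveolar pressure.
Equation of motion (constant flow): PIP = Vt/C + R·V̇ + PEEP.
PIP = 425/38.6 + 14.5×0.4833 + 19 = 11.01 + 7.008 + 19 = 37.018 cmH2O.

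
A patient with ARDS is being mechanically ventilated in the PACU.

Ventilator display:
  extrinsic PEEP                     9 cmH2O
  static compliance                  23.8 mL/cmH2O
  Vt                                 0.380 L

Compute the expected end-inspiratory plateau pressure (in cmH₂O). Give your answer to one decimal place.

25.0

Pplat = PEEP + Vt / Cstat = 9 + 380 / 23.8 = 9 + 15.966 = 24.966 cmH2O.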